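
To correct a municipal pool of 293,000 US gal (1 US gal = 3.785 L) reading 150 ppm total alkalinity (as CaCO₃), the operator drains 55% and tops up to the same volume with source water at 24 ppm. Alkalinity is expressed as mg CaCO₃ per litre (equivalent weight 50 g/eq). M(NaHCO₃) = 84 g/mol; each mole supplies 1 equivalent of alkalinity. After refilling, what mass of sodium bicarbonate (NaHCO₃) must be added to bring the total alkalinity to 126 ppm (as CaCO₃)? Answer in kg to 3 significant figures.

Volume: 293,000 US gal × 3.785 L/gal = 1,109,005 L.
After draining 55% and refilling: 150 × 0.45 + 24 × 0.55 = 80.7 ppm.
Deficit to target: 126 − 80.7 = 45.3 mg/L.
As CaCO₃: 45.3 mg/L × 1,109,005 L = 50,240 g; ÷ 50 g/eq ÷ 1 = 1005 mol NaHCO₃.
Mass: 1005 × 84 = 84,400 g.

84.4 kg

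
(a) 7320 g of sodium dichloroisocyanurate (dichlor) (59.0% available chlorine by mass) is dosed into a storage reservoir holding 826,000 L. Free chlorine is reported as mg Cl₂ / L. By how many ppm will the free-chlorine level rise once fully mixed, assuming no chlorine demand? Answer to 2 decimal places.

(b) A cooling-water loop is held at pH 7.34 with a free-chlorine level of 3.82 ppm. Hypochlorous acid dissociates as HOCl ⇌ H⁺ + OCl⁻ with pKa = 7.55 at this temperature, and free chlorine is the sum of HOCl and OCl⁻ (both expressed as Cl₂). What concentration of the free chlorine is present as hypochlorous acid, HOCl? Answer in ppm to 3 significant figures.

(a) 5.23 ppm; (b) 2.36 ppm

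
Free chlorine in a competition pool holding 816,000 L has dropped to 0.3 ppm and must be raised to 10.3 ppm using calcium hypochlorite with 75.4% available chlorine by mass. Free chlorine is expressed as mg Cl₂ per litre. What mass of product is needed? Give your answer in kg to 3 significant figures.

Chlorine deficit: 10.3 − 0.3 = 10 ppm = 10 mg/L as Cl₂.
Cl₂ equivalent needed: 10 mg/L × 816,000 L = 8,160,000 mg = 8160 g.
Product at 75.4% available chlorine: 8160 / 0.754 = 10,820 g.

10.8 kg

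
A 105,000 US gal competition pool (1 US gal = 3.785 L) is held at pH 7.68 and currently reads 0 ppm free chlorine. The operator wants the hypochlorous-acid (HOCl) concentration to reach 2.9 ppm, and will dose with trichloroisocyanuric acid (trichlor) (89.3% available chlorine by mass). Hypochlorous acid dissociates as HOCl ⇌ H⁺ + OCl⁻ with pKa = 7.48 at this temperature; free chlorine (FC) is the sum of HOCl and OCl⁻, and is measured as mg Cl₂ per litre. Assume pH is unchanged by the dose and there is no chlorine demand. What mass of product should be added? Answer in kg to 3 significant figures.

Volume: 105,000 US gal × 3.785 L/gal = 397,425 L.
[OCl⁻]/[HOCl] = 10^(pH − pKa) = 10^(7.68 − 7.48) = 1.585; fraction as HOCl = 1/(1 + 1.585) = 0.3869.
Free chlorine required for 2.9 ppm HOCl: 2.9 / 0.3869 = 7.496 ppm.
FC to add: 7.496 − 0 = 7.496 mg/L as Cl₂.
Cl₂ equivalent: 7.496 mg/L × 397,425 L = 2979 g.
Product at 89.3% available Cl: 2979 / 0.893 = 3336 g.

3.34 kg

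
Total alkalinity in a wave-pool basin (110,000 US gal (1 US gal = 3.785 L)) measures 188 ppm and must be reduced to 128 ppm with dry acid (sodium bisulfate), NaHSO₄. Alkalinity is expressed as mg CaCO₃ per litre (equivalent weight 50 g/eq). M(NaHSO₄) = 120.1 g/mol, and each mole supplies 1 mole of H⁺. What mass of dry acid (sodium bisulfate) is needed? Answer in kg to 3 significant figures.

60.0 kg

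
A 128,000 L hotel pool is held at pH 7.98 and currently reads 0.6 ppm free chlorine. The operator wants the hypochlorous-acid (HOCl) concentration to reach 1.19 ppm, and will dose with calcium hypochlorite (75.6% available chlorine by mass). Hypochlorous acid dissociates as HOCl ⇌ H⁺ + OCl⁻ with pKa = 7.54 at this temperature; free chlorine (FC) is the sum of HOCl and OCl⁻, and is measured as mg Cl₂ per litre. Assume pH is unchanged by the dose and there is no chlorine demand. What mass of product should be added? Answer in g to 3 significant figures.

655 g

[OCl⁻]/[HOCl] = 10^(pH − pKa) = 10^(7.98 − 7.54) = 2.754; fraction as HOCl = 1/(1 + 2.754) = 0.2664.
Free chlorine required for 1.19 ppm HOCl: 1.19 / 0.2664 = 4.468 ppm.
FC to add: 4.468 − 0.6 = 3.868 mg/L as Cl₂.
Cl₂ equivalent: 3.868 mg/L × 128,000 L = 495 g.
Product at 75.6% available Cl: 495 / 0.756 = 654.8 g.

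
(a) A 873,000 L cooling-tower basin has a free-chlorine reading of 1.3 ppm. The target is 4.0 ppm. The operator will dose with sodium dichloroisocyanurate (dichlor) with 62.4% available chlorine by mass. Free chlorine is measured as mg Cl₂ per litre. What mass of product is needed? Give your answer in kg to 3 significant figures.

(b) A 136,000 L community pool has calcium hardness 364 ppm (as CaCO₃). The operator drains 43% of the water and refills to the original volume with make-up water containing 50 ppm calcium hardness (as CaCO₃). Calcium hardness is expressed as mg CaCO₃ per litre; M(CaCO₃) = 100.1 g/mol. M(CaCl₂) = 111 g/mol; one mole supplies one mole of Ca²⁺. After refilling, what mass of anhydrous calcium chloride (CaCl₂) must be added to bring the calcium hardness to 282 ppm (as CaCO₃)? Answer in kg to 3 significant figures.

(a) 3.78 kg; (b) 8.00 kg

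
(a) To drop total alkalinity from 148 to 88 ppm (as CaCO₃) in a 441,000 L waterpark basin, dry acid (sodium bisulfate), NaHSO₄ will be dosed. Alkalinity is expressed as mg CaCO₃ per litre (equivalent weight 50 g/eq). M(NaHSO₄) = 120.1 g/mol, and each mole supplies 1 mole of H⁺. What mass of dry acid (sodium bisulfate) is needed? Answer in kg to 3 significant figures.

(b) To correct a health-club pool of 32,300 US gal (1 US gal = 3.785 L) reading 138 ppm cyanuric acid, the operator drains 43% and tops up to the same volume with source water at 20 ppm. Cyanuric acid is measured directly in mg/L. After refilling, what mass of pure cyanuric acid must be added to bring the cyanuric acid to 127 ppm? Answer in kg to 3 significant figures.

(a) 63.6 kg; (b) 4.86 kg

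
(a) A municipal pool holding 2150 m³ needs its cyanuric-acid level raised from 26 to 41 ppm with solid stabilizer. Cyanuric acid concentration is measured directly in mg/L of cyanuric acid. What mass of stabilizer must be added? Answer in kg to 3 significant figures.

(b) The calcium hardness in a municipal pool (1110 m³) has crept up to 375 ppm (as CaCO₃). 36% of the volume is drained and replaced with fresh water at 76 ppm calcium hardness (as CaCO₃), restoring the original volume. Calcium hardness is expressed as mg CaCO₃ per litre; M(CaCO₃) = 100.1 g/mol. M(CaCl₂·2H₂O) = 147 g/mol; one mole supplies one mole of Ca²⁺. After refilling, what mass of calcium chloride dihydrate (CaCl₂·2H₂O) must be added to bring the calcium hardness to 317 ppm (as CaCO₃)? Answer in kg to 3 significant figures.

(a) Volume: 2150 m³ = 2,150,000 L.
(a) CYA to add: (41 − 26) = 15 mg/L × 2,150,000 L = 32,250 g cyanuric acid.

(b) Volume: 1110 m³ = 1,110,000 L.
(b) After draining 36% and refilling: 375 × 0.64 + 76 × 0.36 = 267.36 ppm.
(b) Deficit to target: 317 − 267.36 = 49.64 mg/L.
(b) As CaCO₃: 49.64 mg/L × 1,110,000 L = 55,100 g; ÷ 100.1 = 550.5 mol Ca²⁺.
(b) Mass: 550.5 × 147 = 80,920 g.

(a) 32.2 kg; (b) 80.9 kg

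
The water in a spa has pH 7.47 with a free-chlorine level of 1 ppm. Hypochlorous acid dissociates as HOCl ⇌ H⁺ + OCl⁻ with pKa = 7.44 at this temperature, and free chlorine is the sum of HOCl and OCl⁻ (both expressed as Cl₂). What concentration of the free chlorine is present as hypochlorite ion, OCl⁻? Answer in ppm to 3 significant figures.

[OCl⁻]/[HOCl] = 10^(pH − pKa) = 10^(7.47 − 7.44) = 10^0.03 = 1.072.
Fraction as HOCl = 1 / (1 + 1.072) = 0.4827.
OCl⁻ = (1 − 0.4827) × 1 ppm = 0.5173 ppm.

0.517 ppm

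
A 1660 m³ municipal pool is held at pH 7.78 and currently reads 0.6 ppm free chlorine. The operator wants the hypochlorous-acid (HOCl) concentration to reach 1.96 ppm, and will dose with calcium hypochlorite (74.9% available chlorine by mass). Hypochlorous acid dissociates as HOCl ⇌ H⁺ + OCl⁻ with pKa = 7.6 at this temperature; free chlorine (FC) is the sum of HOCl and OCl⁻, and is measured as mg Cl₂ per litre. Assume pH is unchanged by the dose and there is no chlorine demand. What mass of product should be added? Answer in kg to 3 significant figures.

Volume: 1660 m³ = 1,660,000 L.
[OCl⁻]/[HOCl] = 10^(pH − pKa) = 10^(7.78 − 7.6) = 1.514; fraction as HOCl = 1/(1 + 1.514) = 0.3978.
Free chlorine required for 1.96 ppm HOCl: 1.96 / 0.3978 = 4.927 ppm.
FC to add: 4.927 − 0.6 = 4.327 mg/L as Cl₂.
Cl₂ equivalent: 4.327 mg/L × 1,660,000 L = 7182 g.
Product at 74.9% available Cl: 7182 / 0.749 = 9589 g.

9.59 kg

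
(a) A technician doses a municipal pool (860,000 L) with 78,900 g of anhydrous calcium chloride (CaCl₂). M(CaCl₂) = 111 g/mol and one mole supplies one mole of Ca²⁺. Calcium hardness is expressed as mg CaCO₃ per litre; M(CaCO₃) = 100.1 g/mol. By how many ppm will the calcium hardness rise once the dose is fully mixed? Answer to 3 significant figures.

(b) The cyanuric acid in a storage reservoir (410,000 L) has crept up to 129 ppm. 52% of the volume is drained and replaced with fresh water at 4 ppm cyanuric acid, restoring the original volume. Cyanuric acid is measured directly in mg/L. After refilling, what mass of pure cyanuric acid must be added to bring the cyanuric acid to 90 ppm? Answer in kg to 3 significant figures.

(a) Moles of Ca²⁺: 78,900 g ÷ 111 g/mol = 710.8 mol.
(a) As CaCO₃: 710.8 mol × 100.1 g/mol = 71,150 g.
(a) Rise: 71,150 g / 860,000 L × 1000 = 82.74 mg/L.

(b) After draining 52% and refilling: 129 × 0.48 + 4 × 0.52 = 64 ppm.
(b) Deficit to target: 90 − 64 = 26 mg/L.
(b) Mass: 26 mg/L × 410,000 L = 10,660 g cyanuric acid.

(a) 82.7 ppm; (b) 10.7 kg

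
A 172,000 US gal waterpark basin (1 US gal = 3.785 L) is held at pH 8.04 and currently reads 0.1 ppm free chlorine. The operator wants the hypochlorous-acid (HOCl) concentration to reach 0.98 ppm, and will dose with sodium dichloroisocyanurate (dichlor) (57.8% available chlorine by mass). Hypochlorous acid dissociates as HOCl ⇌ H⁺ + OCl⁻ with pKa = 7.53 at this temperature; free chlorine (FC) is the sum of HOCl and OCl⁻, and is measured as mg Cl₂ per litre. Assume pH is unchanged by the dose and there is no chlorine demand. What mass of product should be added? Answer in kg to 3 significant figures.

4.56 kg

Volume: 172,000 US gal × 3.785 L/gal = 651,020 L.
[OCl⁻]/[HOCl] = 10^(pH − pKa) = 10^(8.04 − 7.53) = 3.236; fraction as HOCl = 1/(1 + 3.236) = 0.2361.
Free chlorine required for 0.98 ppm HOCl: 0.98 / 0.2361 = 4.151 ppm.
FC to add: 4.151 − 0.1 = 4.051 mg/L as Cl₂.
Cl₂ equivalent: 4.051 mg/L × 651,020 L = 2637 g.
Product at 57.8% available Cl: 2637 / 0.578 = 4563 g.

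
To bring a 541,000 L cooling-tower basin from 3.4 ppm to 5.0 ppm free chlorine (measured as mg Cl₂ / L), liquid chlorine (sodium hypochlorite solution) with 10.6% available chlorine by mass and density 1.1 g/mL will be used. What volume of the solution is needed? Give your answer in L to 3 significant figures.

7.42 L

Chlorine deficit: 5.0 − 3.4 = 1.6 ppm = 1.6 mg/L as Cl₂.
Cl₂ equivalent needed: 1.6 mg/L × 541,000 L = 865,600 mg = 865.6 g.
Product at 10.6% available chlorine: 865.6 / 0.106 = 8166 g.
Volume at density 1.1 g/mL: 8166 g ÷ 1.1 g/mL = 7424 mL.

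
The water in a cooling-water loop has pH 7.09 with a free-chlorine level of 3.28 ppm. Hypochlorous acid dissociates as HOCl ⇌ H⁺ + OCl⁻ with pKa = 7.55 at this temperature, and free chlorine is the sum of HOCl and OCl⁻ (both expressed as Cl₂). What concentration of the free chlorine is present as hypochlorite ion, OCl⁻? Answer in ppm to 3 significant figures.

0.844 ppm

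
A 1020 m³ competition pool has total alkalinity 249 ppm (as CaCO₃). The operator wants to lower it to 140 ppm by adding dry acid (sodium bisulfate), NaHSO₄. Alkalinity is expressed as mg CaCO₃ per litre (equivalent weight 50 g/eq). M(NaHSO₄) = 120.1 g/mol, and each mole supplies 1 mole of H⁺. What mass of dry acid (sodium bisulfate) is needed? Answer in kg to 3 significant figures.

267 kg

Volume: 1020 m³ = 1,020,000 L.
Alkalinity to neutralize: (249 − 140) = 109 mg/L as CaCO₃ × 1,020,000 L = 111,200 g as CaCO₃.
Equivalents of H⁺ required: 111,200 ÷ 50 g/eq = 2224 eq = 2224 mol NaHSO₄.
Mass of NaHSO₄: 2224 × 120.1 = 267,100 g.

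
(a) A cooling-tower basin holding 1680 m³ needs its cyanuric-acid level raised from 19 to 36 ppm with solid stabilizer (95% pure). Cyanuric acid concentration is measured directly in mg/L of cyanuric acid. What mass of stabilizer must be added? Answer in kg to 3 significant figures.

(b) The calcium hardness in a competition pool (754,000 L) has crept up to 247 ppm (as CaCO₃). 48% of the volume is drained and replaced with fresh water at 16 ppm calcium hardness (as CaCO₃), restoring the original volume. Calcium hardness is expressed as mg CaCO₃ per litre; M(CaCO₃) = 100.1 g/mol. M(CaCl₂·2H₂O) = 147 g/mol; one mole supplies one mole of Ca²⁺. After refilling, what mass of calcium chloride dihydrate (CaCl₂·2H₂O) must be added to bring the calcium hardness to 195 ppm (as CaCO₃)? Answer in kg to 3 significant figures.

(a) Volume: 1680 m³ = 1,680,000 L.
(a) CYA to add: (36 − 19) = 17 mg/L × 1,680,000 L = 28,560 g cyanuric acid.
(a) At 95% purity: 28,560 / 0.95 = 30,060 g product.

(b) After draining 48% and refilling: 247 × 0.52 + 16 × 0.48 = 136.12 ppm.
(b) Deficit to target: 195 − 136.12 = 58.88 mg/L.
(b) As CaCO₃: 58.88 mg/L × 754,000 L = 44,400 g; ÷ 100.1 = 443.5 mol Ca²⁺.
(b) Mass: 443.5 × 147 = 65,200 g.

(a) 30.1 kg; (b) 65.2 kg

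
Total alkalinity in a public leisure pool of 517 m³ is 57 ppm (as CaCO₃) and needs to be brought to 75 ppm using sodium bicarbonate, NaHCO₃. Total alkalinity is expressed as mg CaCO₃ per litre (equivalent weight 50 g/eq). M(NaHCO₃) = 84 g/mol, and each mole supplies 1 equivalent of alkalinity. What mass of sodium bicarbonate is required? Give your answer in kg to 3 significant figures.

Volume: 517 m³ = 517,000 L.
Alkalinity to add: (75 − 57) = 18 mg/L as CaCO₃ × 517,000 L = 9306 g as CaCO₃.
Equivalents: 9306 g ÷ 50 g/eq = 186.1 eq.
NaHCO₃ supplies 1 eq per mole → 186.1 mol.
Mass: 186.1 mol × 84 g/mol = 15,630 g.

15.6 kg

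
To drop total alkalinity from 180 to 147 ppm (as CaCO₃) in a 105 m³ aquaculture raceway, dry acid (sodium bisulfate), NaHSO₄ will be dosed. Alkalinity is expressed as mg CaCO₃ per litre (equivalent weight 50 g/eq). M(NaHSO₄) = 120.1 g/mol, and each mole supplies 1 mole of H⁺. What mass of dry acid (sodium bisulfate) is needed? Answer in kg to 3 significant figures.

Volume: 105 m³ = 105,000 L.
Alkalinity to neutralize: (180 − 147) = 33 mg/L as CaCO₃ × 105,000 L = 3465 g as CaCO₃.
Equivalents of H⁺ required: 3465 ÷ 50 g/eq = 69.3 eq = 69.3 mol NaHSO₄.
Mass of NaHSO₄: 69.3 × 120.1 = 8323 g.

8.32 kg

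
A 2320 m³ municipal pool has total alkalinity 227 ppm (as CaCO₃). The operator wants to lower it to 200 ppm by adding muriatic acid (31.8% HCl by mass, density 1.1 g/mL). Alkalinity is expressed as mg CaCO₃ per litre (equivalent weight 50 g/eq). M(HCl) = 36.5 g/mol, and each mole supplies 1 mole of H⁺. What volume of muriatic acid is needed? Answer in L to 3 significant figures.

Volume: 2320 m³ = 2,320,000 L.
Alkalinity to neutralize: (227 − 200) = 27 mg/L as CaCO₃ × 2,320,000 L = 62,640 g as CaCO₃.
Equivalents of H⁺ required: 62,640 ÷ 50 g/eq = 1253 eq = 1253 mol HCl.
Mass of HCl: 1253 × 36.5 = 45,730 g.
Mass of 31.8% solution: 45,730 / 0.318 = 143,800 g.
Volume: 143,800 g ÷ 1.1 g/mL = 130,700 mL.

131 L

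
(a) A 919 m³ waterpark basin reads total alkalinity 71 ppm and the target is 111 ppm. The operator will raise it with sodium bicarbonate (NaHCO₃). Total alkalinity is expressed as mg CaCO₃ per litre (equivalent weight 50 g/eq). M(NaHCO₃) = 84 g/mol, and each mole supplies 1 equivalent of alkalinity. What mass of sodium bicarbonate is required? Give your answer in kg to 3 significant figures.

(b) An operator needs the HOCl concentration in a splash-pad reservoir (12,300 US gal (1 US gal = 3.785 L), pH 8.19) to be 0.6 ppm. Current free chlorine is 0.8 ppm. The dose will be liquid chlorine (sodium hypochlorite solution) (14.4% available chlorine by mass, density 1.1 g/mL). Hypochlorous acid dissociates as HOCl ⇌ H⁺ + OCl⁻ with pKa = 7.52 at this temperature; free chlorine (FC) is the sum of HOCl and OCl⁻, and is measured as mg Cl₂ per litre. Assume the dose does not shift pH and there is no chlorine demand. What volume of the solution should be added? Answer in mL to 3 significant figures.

(a) Volume: 919 m³ = 919,000 L.
(a) Alkalinity to add: (111 − 71) = 40 mg/L as CaCO₃ × 919,000 L = 36,760 g as CaCO₃.
(a) Equivalents: 36,760 g ÷ 50 g/eq = 735.2 eq.
(a) NaHCO₃ supplies 1 eq per mole → 735.2 mol.
(a) Mass: 735.2 mol × 84 g/mol = 61,760 g.

(b) Volume: 12,300 US gal × 3.785 L/gal = 46,556 L.
(b) [OCl⁻]/[HOCl] = 10^(pH − pKa) = 10^(8.19 − 7.52) = 4.677; fraction as HOCl = 1/(1 + 4.677) = 0.1761.
(b) Free chlorine required for 0.6 ppm HOCl: 0.6 / 0.1761 = 3.406 ppm.
(b) FC to add: 3.406 − 0.8 = 2.606 mg/L as Cl₂.
(b) Cl₂ equivalent: 2.606 mg/L × 46,556 L = 121.3 g.
(b) Product at 14.4% available Cl: 121.3 / 0.144 = 842.7 g.
(b) Volume: 842.7 g ÷ 1.1 g/mL = 766.1 mL.

(a) 61.8 kg; (b) 766 mL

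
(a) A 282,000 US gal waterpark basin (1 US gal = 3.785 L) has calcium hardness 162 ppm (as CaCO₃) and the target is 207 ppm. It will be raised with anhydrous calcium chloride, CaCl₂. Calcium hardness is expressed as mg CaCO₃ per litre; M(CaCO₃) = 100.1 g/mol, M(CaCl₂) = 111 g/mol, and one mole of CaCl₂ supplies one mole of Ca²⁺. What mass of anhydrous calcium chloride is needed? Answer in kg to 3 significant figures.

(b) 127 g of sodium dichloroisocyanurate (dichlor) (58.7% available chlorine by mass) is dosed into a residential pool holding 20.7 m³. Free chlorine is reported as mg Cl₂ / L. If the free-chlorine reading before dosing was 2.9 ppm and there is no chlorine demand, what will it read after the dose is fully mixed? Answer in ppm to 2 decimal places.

(a) 53.3 kg; (b) 6.50 ppm

(a) Volume: 282,000 US gal × 3.785 L/gal = 1,067,370 L.
(a) Hardness to add: (207 − 162) = 45 mg/L as CaCO₃ × 1,067,370 L = 48,030 g as CaCO₃.
(a) Moles of Ca²⁺ (1 mol Ca²⁺ ≡ 1 mol CaCO₃): 48,030 / 100.1 g/mol = 479.8 mol.
(a) Mass of CaCl₂: 479.8 × 111 = 53,260 g.

(b) Volume: 20.7 m³ = 20,700 L.
(b) Available chlorine delivered: 127 g × 0.587 = 74.55 g as Cl₂.
(b) Concentration rise: 74.55 g / 20,700 L = 3.601 mg/L = 3.60 ppm.
(b) Final FC: 2.9 + 3.60 = 6.50 ppm.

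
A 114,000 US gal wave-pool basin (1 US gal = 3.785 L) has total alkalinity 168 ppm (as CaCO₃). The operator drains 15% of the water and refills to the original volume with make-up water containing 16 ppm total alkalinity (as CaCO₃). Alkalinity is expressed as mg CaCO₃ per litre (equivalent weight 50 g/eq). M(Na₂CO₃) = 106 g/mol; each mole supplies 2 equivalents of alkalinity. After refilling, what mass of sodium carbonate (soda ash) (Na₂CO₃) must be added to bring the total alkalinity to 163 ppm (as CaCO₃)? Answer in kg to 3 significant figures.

Volume: 114,000 US gal × 3.785 L/gal = 431,490 L.
After draining 15% and refilling: 168 × 0.85 + 16 × 0.15 = 145.2 ppm.
Deficit to target: 163 − 145.2 = 17.8 mg/L.
As CaCO₃: 17.8 mg/L × 431,490 L = 7681 g; ÷ 50 g/eq ÷ 2 = 76.81 mol Na₂CO₃.
Mass: 76.81 × 106 = 8141 g.

8.14 kg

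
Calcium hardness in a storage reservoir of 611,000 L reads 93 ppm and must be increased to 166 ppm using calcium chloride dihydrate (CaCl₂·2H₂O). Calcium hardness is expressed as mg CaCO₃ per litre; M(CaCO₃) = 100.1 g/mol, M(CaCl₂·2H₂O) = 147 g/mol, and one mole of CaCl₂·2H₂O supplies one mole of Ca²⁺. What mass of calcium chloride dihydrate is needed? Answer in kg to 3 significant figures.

Hardness to add: (166 − 93) = 73 mg/L as CaCO₃ × 611,000 L = 44,600 g as CaCO₃.
Moles of Ca²⁺ (1 mol Ca²⁺ ≡ 1 mol CaCO₃): 44,600 / 100.1 g/mol = 445.6 mol.
Mass of CaCl₂·2H₂O: 445.6 × 147 = 65,500 g.

65.5 kg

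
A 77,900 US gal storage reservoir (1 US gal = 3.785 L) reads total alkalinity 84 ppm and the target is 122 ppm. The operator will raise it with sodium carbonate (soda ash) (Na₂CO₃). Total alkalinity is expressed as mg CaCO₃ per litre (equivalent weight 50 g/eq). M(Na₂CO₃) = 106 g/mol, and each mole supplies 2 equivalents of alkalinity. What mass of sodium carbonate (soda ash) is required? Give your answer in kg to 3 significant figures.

11.9 kg

Volume: 77,900 US gal × 3.785 L/gal = 294,852 L.
Alkalinity to add: (122 − 84) = 38 mg/L as CaCO₃ × 294,852 L = 11,200 g as CaCO₃.
Equivalents: 11,200 g ÷ 50 g/eq = 224.1 eq.
Each mole of Na₂CO₃ supplies 2 eq, so 224.1 / 2 = 112 mol.
Mass: 112 mol × 106 g/mol = 11,880 g.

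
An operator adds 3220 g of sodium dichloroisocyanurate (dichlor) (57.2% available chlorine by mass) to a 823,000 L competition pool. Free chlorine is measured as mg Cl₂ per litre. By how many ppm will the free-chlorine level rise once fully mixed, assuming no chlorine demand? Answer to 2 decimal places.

Available chlorine delivered: 3220 g × 0.572 = 1842 g as Cl₂.
Concentration rise: 1842 g / 823,000 L = 2.238 mg/L = 2.24 ppm.

2.24 ppm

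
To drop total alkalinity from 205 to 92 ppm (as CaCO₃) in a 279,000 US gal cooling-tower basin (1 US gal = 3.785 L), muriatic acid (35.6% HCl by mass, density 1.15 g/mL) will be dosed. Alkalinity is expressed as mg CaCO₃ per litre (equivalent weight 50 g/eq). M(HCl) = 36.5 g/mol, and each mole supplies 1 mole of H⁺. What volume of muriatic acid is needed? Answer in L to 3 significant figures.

213 L

Volume: 279,000 US gal × 3.785 L/gal = 1,056,015 L.
Alkalinity to neutralize: (205 − 92) = 113 mg/L as CaCO₃ × 1,056,015 L = 119,300 g as CaCO₃.
Equivalents of H⁺ required: 119,300 ÷ 50 g/eq = 2387 eq = 2387 mol HCl.
Mass of HCl: 2387 × 36.5 = 87,110 g.
Mass of 35.6% solution: 87,110 / 0.356 = 244,700 g.
Volume: 244,700 g ÷ 1.15 g/mL = 212,800 mL.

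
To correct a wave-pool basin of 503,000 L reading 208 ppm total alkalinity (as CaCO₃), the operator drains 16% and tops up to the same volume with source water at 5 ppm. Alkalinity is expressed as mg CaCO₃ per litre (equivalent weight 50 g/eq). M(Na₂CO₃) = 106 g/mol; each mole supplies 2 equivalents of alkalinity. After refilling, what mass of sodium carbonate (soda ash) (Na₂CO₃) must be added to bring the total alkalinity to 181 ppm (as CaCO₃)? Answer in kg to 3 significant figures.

After draining 16% and refilling: 208 × 0.84 + 5 × 0.16 = 175.52 ppm.
Deficit to target: 181 − 175.52 = 5.48 mg/L.
As CaCO₃: 5.48 mg/L × 503,000 L = 2756 g; ÷ 50 g/eq ÷ 2 = 27.56 mol Na₂CO₃.
Mass: 27.56 × 106 = 2922 g.

2.92 kg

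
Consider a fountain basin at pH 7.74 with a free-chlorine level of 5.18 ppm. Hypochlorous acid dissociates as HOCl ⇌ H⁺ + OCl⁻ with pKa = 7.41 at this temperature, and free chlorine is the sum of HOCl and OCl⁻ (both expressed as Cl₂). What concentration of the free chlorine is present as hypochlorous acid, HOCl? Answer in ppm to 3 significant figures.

[OCl⁻]/[HOCl] = 10^(pH − pKa) = 10^(7.74 − 7.41) = 10^0.33 = 2.138.
Fraction as HOCl = 1 / (1 + 2.138) = 0.3187.
HOCl = 0.3187 × 5.18 ppm = 1.651 ppm.

1.65 ppm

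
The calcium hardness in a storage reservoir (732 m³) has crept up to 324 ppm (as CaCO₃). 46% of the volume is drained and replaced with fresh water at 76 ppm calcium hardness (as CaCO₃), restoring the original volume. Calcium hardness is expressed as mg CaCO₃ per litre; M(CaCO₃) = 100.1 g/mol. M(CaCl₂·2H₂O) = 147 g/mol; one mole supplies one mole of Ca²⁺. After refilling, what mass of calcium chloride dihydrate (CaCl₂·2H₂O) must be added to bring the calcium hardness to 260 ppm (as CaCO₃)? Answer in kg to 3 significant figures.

53.8 kg

Volume: 732 m³ = 732,000 L.
After draining 46% and refilling: 324 × 0.54 + 76 × 0.46 = 209.92 ppm.
Deficit to target: 260 − 209.92 = 50.08 mg/L.
As CaCO₃: 50.08 mg/L × 732,000 L = 36,660 g; ÷ 100.1 = 366.2 mol Ca²⁺.
Mass: 366.2 × 147 = 53,830 g.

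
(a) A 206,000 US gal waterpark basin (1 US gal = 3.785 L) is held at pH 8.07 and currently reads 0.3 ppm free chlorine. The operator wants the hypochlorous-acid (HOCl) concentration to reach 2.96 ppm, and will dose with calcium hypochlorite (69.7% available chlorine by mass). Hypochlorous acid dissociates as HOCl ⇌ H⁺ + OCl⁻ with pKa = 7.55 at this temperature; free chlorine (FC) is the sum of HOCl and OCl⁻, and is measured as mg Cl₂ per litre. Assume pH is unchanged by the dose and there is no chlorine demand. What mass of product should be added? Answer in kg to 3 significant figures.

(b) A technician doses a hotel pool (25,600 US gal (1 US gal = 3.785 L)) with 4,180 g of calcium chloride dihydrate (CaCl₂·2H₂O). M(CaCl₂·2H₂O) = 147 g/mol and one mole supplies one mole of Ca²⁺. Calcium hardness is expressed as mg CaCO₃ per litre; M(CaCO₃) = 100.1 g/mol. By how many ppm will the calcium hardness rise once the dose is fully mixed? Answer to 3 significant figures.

(a) Volume: 206,000 US gal × 3.785 L/gal = 779,710 L.
(a) [OCl⁻]/[HOCl] = 10^(pH − pKa) = 10^(8.07 − 7.55) = 3.311; fraction as HOCl = 1/(1 + 3.311) = 0.2319.
(a) Free chlorine required for 2.96 ppm HOCl: 2.96 / 0.2319 = 12.76 ppm.
(a) FC to add: 12.76 − 0.3 = 12.46 mg/L as Cl₂.
(a) Cl₂ equivalent: 12.46 mg/L × 779,710 L = 9716 g.
(a) Product at 69.7% available Cl: 9716 / 0.697 = 13,940 g.

(b) Volume: 25,600 US gal × 3.785 L/gal = 96,896 L.
(b) Moles of Ca²⁺: 4,180 g ÷ 147 g/mol = 28.44 mol.
(b) As CaCO₃: 28.44 mol × 100.1 g/mol = 2846 g.
(b) Rise: 2846 g / 96,896 L × 1000 = 29.38 mg/L.

(a) 13.9 kg; (b) 29.4 ppm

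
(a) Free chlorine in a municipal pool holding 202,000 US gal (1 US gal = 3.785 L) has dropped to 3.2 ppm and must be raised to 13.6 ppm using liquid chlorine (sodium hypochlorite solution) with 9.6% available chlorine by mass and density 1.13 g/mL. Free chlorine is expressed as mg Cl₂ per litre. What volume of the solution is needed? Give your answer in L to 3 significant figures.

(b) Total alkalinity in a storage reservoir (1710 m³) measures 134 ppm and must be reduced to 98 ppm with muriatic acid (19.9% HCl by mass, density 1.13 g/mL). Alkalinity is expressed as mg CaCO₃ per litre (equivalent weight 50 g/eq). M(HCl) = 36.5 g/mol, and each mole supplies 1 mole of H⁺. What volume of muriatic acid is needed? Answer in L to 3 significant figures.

(a) 73.3 L; (b) 200 L

(a) Volume: 202,000 US gal × 3.785 L/gal = 764,570 L.
(a) Chlorine deficit: 13.6 − 3.2 = 10.4 ppm = 10.4 mg/L as Cl₂.
(a) Cl₂ equivalent needed: 10.4 mg/L × 764,570 L = 7,952,000 mg = 7952 g.
(a) Product at 9.6% available chlorine: 7952 / 0.096 = 82,830 g.
(a) Volume at density 1.13 g/mL: 82,830 g ÷ 1.13 g/mL = 73,300 mL.

(b) Volume: 1710 m³ = 1,710,000 L.
(b) Alkalinity to neutralize: (134 − 98) = 36 mg/L as CaCO₃ × 1,710,000 L = 61,560 g as CaCO₃.
(b) Equivalents of H⁺ required: 61,560 ÷ 50 g/eq = 1231 eq = 1231 mol HCl.
(b) Mass of HCl: 1231 × 36.5 = 44,940 g.
(b) Mass of 19.9% solution: 44,940 / 0.199 = 225,800 g.
(b) Volume: 225,800 g ÷ 1.13 g/mL = 199,800 mL.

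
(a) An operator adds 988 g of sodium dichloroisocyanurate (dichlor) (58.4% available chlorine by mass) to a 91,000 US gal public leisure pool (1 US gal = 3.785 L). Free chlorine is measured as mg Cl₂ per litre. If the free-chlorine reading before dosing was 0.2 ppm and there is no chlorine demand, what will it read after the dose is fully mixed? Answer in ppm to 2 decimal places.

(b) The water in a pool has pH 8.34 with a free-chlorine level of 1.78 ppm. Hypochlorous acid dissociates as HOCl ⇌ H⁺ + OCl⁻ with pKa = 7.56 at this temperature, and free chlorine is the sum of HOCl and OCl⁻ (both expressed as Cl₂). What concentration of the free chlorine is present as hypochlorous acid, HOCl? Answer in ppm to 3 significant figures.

(a) 1.88 ppm; (b) 0.253 ppm

(a) Volume: 91,000 US gal × 3.785 L/gal = 344,435 L.
(a) Available chlorine delivered: 988 g × 0.584 = 577 g as Cl₂.
(a) Concentration rise: 577 g / 344,435 L = 1.675 mg/L = 1.68 ppm.
(a) Final FC: 0.2 + 1.68 = 1.88 ppm.

(b) [OCl⁻]/[HOCl] = 10^(pH − pKa) = 10^(8.34 − 7.56) = 10^0.78 = 6.026.
(b) Fraction as HOCl = 1 / (1 + 6.026) = 0.1423.
(b) HOCl = 0.1423 × 1.78 ppm = 0.2534 ppm.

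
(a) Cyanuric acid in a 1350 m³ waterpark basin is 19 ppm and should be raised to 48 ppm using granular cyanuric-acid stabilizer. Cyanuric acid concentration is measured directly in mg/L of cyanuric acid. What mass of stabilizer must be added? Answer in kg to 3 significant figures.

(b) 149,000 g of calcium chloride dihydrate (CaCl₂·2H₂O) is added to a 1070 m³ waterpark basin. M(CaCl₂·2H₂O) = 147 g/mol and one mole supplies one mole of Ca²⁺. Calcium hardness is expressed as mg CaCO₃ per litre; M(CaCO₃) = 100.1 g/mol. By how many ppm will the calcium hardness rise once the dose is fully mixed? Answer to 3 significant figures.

(a) 39.1 kg; (b) 94.8 ppm

(a) Volume: 1350 m³ = 1,350,000 L.
(a) CYA to add: (48 − 19) = 29 mg/L × 1,350,000 L = 39,150 g cyanuric acid.

(b) Volume: 1070 m³ = 1,070,000 L.
(b) Moles of Ca²⁺: 149,000 g ÷ 147 g/mol = 1014 mol.
(b) As CaCO₃: 1014 mol × 100.1 g/mol = 101,500 g.
(b) Rise: 101,500 g / 1,070,000 L × 1000 = 94.82 mg/L.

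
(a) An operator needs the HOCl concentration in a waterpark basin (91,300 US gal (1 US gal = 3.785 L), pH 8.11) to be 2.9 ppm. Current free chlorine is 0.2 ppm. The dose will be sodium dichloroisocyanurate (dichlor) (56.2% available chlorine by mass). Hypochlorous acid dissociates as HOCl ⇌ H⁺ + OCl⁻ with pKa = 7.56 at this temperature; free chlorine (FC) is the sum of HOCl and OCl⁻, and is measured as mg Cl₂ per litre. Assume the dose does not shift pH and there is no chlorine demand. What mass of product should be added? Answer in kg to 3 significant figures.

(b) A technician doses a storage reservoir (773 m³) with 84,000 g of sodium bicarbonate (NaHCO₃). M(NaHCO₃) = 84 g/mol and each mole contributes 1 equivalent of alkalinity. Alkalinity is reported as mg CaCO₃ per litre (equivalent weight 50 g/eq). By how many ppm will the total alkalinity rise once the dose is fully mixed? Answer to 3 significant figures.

(a) 7.99 kg; (b) 64.7 ppm

(a) Volume: 91,300 US gal × 3.785 L/gal = 345,570 L.
(a) [OCl⁻]/[HOCl] = 10^(pH − pKa) = 10^(8.11 − 7.56) = 3.548; fraction as HOCl = 1/(1 + 3.548) = 0.2199.
(a) Free chlorine required for 2.9 ppm HOCl: 2.9 / 0.2199 = 13.19 ppm.
(a) FC to add: 13.19 − 0.2 = 12.99 mg/L as Cl₂.
(a) Cl₂ equivalent: 12.99 mg/L × 345,570 L = 4489 g.
(a) Product at 56.2% available Cl: 4489 / 0.562 = 7987 g.

(b) Volume: 773 m³ = 773,000 L.
(b) Moles of NaHCO₃: 84,000 g ÷ 84 g/mol = 1000 mol → 1000 eq of alkalinity.
(b) As CaCO₃: 1000 eq × 50 g/eq = 50,000 g.
(b) Rise: 50,000 g / 773,000 L × 1000 = 64.68 mg/L.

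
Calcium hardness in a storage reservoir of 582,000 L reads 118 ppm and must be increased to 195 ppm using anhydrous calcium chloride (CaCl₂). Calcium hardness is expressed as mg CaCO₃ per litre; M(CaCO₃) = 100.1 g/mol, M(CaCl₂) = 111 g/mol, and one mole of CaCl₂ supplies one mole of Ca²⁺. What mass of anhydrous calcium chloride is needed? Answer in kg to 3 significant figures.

49.7 kg

Hardness to add: (195 − 118) = 77 mg/L as CaCO₃ × 582,000 L = 44,810 g as CaCO₃.
Moles of Ca²⁺ (1 mol Ca²⁺ ≡ 1 mol CaCO₃): 44,810 / 100.1 g/mol = 447.7 mol.
Mass of CaCl₂: 447.7 × 111 = 49,690 g.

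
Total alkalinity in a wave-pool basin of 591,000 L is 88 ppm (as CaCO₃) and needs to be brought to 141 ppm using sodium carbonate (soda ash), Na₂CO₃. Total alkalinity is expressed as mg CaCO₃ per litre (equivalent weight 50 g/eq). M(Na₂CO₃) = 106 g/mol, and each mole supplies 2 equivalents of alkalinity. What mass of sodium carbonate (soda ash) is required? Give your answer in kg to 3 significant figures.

33.2 kg

Alkalinity to add: (141 − 88) = 53 mg/L as CaCO₃ × 591,000 L = 31,320 g as CaCO₃.
Equivalents: 31,320 g ÷ 50 g/eq = 626.5 eq.
Each mole of Na₂CO₃ supplies 2 eq, so 626.5 / 2 = 313.2 mol.
Mass: 313.2 mol × 106 g/mol = 33,200 g.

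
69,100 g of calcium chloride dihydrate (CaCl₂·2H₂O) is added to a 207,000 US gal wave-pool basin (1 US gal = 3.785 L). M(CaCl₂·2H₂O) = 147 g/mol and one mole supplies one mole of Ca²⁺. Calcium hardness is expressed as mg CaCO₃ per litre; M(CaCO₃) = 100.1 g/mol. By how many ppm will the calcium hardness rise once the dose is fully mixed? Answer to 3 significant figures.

60.1 ppm

Volume: 207,000 US gal × 3.785 L/gal = 783,495 L.
Moles of Ca²⁺: 69,100 g ÷ 147 g/mol = 470.1 mol.
As CaCO₃: 470.1 mol × 100.1 g/mol = 47,050 g.
Rise: 47,050 g / 783,495 L × 1000 = 60.06 mg/L.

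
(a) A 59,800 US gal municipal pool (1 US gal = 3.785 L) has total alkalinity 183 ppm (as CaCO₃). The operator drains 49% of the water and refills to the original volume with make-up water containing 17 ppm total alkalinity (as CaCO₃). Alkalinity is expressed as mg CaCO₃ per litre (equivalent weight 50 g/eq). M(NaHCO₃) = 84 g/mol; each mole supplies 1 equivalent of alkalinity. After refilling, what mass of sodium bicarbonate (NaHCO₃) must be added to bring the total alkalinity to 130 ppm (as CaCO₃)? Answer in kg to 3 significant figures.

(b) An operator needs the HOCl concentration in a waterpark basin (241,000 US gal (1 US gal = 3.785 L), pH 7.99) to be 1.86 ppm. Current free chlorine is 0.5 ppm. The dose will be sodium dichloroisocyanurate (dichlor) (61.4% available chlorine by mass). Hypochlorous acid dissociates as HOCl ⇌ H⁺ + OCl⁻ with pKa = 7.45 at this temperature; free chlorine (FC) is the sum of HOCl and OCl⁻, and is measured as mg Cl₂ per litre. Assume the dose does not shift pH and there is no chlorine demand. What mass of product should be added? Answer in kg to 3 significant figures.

(a) 10.8 kg; (b) 11.6 kg

(a) Volume: 59,800 US gal × 3.785 L/gal = 226,343 L.
(a) After draining 49% and refilling: 183 × 0.51 + 17 × 0.49 = 101.66 ppm.
(a) Deficit to target: 130 − 101.66 = 28.34 mg/L.
(a) As CaCO₃: 28.34 mg/L × 226,343 L = 6415 g; ÷ 50 g/eq ÷ 1 = 128.3 mol NaHCO₃.
(a) Mass: 128.3 × 84 = 10,780 g.

(b) Volume: 241,000 US gal × 3.785 L/gal = 912,185 L.
(b) [OCl⁻]/[HOCl] = 10^(pH − pKa) = 10^(7.99 − 7.45) = 3.467; fraction as HOCl = 1/(1 + 3.467) = 0.2238.
(b) Free chlorine required for 1.86 ppm HOCl: 1.86 / 0.2238 = 8.309 ppm.
(b) FC to add: 8.309 − 0.5 = 7.809 mg/L as Cl₂.
(b) Cl₂ equivalent: 7.809 mg/L × 912,185 L = 7124 g.
(b) Product at 61.4% available Cl: 7124 / 0.614 = 11,600 g.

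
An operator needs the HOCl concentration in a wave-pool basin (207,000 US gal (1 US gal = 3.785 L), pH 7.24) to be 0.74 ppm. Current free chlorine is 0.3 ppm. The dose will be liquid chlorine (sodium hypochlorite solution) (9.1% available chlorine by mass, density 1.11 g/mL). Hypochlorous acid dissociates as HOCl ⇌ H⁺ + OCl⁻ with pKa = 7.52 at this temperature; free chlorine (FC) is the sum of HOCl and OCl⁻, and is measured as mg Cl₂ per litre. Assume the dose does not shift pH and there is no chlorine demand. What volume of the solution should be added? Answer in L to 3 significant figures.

6.43 L

Volume: 207,000 US gal × 3.785 L/gal = 783,495 L.
[OCl⁻]/[HOCl] = 10^(pH − pKa) = 10^(7.24 − 7.52) = 0.5248; fraction as HOCl = 1/(1 + 0.5248) = 0.6558.
Free chlorine required for 0.74 ppm HOCl: 0.74 / 0.6558 = 1.128 ppm.
FC to add: 1.128 − 0.3 = 0.8284 mg/L as Cl₂.
Cl₂ equivalent: 0.8284 mg/L × 783,495 L = 649 g.
Product at 9.1% available Cl: 649 / 0.091 = 7132 g.
Volume: 7132 g ÷ 1.11 g/mL = 6425 mL.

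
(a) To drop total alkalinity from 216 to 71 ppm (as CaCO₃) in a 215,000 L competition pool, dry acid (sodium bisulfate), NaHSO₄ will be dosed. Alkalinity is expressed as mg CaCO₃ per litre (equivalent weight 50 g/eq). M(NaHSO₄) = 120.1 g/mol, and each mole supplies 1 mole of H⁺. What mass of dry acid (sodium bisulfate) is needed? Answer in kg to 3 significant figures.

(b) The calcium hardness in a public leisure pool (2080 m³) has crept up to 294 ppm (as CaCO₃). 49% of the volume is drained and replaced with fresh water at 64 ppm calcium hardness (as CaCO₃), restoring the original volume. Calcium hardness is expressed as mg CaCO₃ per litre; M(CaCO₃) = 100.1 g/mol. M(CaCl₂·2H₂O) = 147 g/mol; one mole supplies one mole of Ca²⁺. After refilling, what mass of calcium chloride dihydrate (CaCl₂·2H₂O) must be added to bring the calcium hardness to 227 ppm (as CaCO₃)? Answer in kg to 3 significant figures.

(a) 74.9 kg; (b) 140 kg

(a) Alkalinity to neutralize: (216 − 71) = 145 mg/L as CaCO₃ × 215,000 L = 31,180 g as CaCO₃.
(a) Equivalents of H⁺ required: 31,180 ÷ 50 g/eq = 623.5 eq = 623.5 mol NaHSO₄.
(a) Mass of NaHSO₄: 623.5 × 120.1 = 74,880 g.

(b) Volume: 2080 m³ = 2,080,000 L.
(b) After draining 49% and refilling: 294 × 0.51 + 64 × 0.49 = 181.3 ppm.
(b) Deficit to target: 227 − 181.3 = 45.7 mg/L.
(b) As CaCO₃: 45.7 mg/L × 2,080,000 L = 95,060 g; ÷ 100.1 = 949.6 mol Ca²⁺.
(b) Mass: 949.6 × 147 = 139,600 g.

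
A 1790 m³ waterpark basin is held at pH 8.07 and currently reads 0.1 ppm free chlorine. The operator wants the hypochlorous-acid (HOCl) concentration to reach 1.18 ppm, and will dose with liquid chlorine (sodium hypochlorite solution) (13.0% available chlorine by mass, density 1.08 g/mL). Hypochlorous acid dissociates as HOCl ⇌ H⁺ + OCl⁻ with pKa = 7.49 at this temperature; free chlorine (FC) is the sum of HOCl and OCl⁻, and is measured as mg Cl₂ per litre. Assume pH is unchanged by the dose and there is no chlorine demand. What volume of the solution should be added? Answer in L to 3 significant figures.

Volume: 1790 m³ = 1,790,000 L.
[OCl⁻]/[HOCl] = 10^(pH − pKa) = 10^(8.07 − 7.49) = 3.802; fraction as HOCl = 1/(1 + 3.802) = 0.2083.
Free chlorine required for 1.18 ppm HOCl: 1.18 / 0.2083 = 5.666 ppm.
FC to add: 5.666 − 0.1 = 5.566 mg/L as Cl₂.
Cl₂ equivalent: 5.566 mg/L × 1,790,000 L = 9964 g.
Product at 13.0% available Cl: 9964 / 0.13 = 76,640 g.
Volume: 76,640 g ÷ 1.08 g/mL = 70,970 mL.

71.0 L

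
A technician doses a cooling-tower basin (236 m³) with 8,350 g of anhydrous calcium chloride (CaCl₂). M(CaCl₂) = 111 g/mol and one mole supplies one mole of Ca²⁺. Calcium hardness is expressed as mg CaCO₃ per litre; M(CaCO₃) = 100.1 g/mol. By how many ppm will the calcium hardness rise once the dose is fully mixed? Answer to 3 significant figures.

31.9 ppm

Volume: 236 m³ = 236,000 L.
Moles of Ca²⁺: 8,350 g ÷ 111 g/mol = 75.23 mol.
As CaCO₃: 75.23 mol × 100.1 g/mol = 7530 g.
Rise: 7530 g / 236,000 L × 1000 = 31.91 mg/L.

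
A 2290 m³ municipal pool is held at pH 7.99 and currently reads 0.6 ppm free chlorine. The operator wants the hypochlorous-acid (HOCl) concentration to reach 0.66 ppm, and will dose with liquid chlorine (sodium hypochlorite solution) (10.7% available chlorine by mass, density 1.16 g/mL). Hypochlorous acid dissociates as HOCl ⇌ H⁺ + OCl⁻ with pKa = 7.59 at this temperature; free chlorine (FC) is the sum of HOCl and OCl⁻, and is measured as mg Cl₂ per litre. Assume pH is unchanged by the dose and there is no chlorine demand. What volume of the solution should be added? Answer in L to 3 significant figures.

31.7 L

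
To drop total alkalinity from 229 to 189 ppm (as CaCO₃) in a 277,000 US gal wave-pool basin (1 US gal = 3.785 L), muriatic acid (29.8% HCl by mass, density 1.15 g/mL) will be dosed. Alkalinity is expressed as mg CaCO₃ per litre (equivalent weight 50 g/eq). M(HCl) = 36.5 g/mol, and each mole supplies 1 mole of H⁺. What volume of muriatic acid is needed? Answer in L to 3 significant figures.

Volume: 277,000 US gal × 3.785 L/gal = 1,048,445 L.
Alkalinity to neutralize: (229 − 189) = 40 mg/L as CaCO₃ × 1,048,445 L = 41,940 g as CaCO₃.
Equivalents of H⁺ required: 41,940 ÷ 50 g/eq = 838.8 eq = 838.8 mol HCl.
Mass of HCl: 838.8 × 36.5 = 30,610 g.
Mass of 29.8% solution: 30,610 / 0.298 = 102,700 g.
Volume: 102,700 g ÷ 1.15 g/mL = 89,330 mL.

89.3 L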